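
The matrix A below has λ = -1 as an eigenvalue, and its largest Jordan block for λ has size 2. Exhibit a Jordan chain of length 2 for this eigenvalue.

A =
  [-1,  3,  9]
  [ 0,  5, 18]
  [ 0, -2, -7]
A Jordan chain for λ = -1 of length 2:
v_1 = (3, 6, -2)ᵀ
v_2 = (0, 1, 0)ᵀ

Let N = A − (-1)·I. We want v_2 with N^2 v_2 = 0 but N^1 v_2 ≠ 0; then v_{j-1} := N · v_j for j = 2, …, 2.

Pick v_2 = (0, 1, 0)ᵀ.
Then v_1 = N · v_2 = (3, 6, -2)ᵀ.

Sanity check: (A − (-1)·I) v_1 = (0, 0, 0)ᵀ = 0. ✓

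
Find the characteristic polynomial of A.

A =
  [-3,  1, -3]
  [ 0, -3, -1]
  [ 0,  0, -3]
x^3 + 9*x^2 + 27*x + 27

Expanding det(x·I − A) (e.g. by cofactor expansion or by noting that A is similar to its Jordan form J, which has the same characteristic polynomial as A) gives
  χ_A(x) = x^3 + 9*x^2 + 27*x + 27
which factors as (x + 3)^3. The eigenvalues (with algebraic multiplicities) are λ = -3 with multiplicity 3.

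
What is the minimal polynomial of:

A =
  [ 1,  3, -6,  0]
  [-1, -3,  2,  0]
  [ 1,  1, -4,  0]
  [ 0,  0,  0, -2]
x^2 + 4*x + 4

The characteristic polynomial is χ_A(x) = (x + 2)^4, so the eigenvalues are known. The minimal polynomial is
  m_A(x) = Π_λ (x − λ)^{k_λ}
where k_λ is the size of the *largest* Jordan block for λ (equivalently, the smallest k with (A − λI)^k v = 0 for every generalised eigenvector v of λ).

  λ = -2: largest Jordan block has size 2, contributing (x + 2)^2

So m_A(x) = (x + 2)^2 = x^2 + 4*x + 4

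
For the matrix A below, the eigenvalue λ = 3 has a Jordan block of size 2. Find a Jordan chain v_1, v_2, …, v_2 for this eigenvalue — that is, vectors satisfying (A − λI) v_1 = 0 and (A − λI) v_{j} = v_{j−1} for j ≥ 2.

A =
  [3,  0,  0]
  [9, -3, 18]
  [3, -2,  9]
A Jordan chain for λ = 3 of length 2:
v_1 = (0, 9, 3)ᵀ
v_2 = (1, 0, 0)ᵀ

Let N = A − (3)·I. We want v_2 with N^2 v_2 = 0 but N^1 v_2 ≠ 0; then v_{j-1} := N · v_j for j = 2, …, 2.

Pick v_2 = (1, 0, 0)ᵀ.
Then v_1 = N · v_2 = (0, 9, 3)ᵀ.

Sanity check: (A − (3)·I) v_1 = (0, 0, 0)ᵀ = 0. ✓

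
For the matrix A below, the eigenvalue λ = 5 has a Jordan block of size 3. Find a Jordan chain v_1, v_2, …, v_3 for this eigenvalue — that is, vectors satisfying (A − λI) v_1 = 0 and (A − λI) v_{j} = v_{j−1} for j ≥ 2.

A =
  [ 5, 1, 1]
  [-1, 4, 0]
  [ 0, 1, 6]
A Jordan chain for λ = 5 of length 3:
v_1 = (-1, 1, -1)ᵀ
v_2 = (0, -1, 0)ᵀ
v_3 = (1, 0, 0)ᵀ

Let N = A − (5)·I. We want v_3 with N^3 v_3 = 0 but N^2 v_3 ≠ 0; then v_{j-1} := N · v_j for j = 3, …, 2.

Pick v_3 = (1, 0, 0)ᵀ.
Then v_2 = N · v_3 = (0, -1, 0)ᵀ.
Then v_1 = N · v_2 = (-1, 1, -1)ᵀ.

Sanity check: (A − (5)·I) v_1 = (0, 0, 0)ᵀ = 0. ✓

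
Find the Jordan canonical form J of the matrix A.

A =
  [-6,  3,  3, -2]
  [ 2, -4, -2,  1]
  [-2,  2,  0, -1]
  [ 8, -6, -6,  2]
J_2(-2) ⊕ J_2(-2)

The characteristic polynomial is
  det(x·I − A) = x^4 + 8*x^3 + 24*x^2 + 32*x + 16 = (x + 2)^4

Eigenvalues and multiplicities (the geometric multiplicity of λ is n − rank(A − λI), which equals the number of Jordan blocks for λ):
  λ = -2: algebraic multiplicity = 4, geometric multiplicity = 2

Determining the block sizes for each eigenvalue:
  λ = -2: with am = 4 and gm = 2, the partition is not yet determined (e.g. several partitions of 4 into 2 parts exist). Let N = A − (-2)·I. Computing rank(N^1) = 2, rank(N^2) = 0; the number of blocks of size ≥ j is rank(N^{j−1}) − rank(N^j), giving [2, 2]. So we have 2 block(s) of size 2 → block sizes [2, 2]

Assembling the blocks gives a Jordan form
J =
  [-2,  1,  0,  0]
  [ 0, -2,  0,  0]
  [ 0,  0, -2,  1]
  [ 0,  0,  0, -2]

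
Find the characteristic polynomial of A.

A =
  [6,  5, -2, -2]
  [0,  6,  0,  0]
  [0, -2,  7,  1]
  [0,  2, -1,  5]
x^4 - 24*x^3 + 216*x^2 - 864*x + 1296

Expanding det(x·I − A) (e.g. by cofactor expansion or by noting that A is similar to its Jordan form J, which has the same characteristic polynomial as A) gives
  χ_A(x) = x^4 - 24*x^3 + 216*x^2 - 864*x + 1296
which factors as (x - 6)^4. The eigenvalues (with algebraic multiplicities) are λ = 6 with multiplicity 4.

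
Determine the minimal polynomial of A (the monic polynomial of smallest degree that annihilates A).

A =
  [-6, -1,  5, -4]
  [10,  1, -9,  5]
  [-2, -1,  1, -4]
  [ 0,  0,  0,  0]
x^4 + 4*x^3

The characteristic polynomial is χ_A(x) = x^3*(x + 4), so the eigenvalues are known. The minimal polynomial is
  m_A(x) = Π_λ (x − λ)^{k_λ}
where k_λ is the size of the *largest* Jordan block for λ (equivalently, the smallest k with (A − λI)^k v = 0 for every generalised eigenvector v of λ).

  λ = -4: largest Jordan block has size 1, contributing (x + 4)
  λ = 0: largest Jordan block has size 3, contributing (x − 0)^3

So m_A(x) = x^3*(x + 4) = x^4 + 4*x^3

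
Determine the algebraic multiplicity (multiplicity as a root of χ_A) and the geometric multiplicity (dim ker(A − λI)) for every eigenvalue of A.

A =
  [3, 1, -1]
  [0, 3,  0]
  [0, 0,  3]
λ = 3: alg = 3, geom = 2

Step 1 — factor the characteristic polynomial to read off the algebraic multiplicities:
  χ_A(x) = (x - 3)^3

Step 2 — compute geometric multiplicities via the rank-nullity identity g(λ) = n − rank(A − λI):
  rank(A − (3)·I) = 1, so dim ker(A − (3)·I) = n − 1 = 2

Summary:
  λ = 3: algebraic multiplicity = 3, geometric multiplicity = 2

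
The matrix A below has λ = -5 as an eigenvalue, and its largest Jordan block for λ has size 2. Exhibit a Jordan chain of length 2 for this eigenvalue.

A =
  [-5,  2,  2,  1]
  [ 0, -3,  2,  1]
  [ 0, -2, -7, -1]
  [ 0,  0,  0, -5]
A Jordan chain for λ = -5 of length 2:
v_1 = (2, 2, -2, 0)ᵀ
v_2 = (0, 1, 0, 0)ᵀ

Let N = A − (-5)·I. We want v_2 with N^2 v_2 = 0 but N^1 v_2 ≠ 0; then v_{j-1} := N · v_j for j = 2, …, 2.

Pick v_2 = (0, 1, 0, 0)ᵀ.
Then v_1 = N · v_2 = (2, 2, -2, 0)ᵀ.

Sanity check: (A − (-5)·I) v_1 = (0, 0, 0, 0)ᵀ = 0. ✓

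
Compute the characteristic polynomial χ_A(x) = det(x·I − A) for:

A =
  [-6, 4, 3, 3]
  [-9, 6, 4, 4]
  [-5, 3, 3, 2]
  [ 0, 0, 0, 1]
x^4 - 4*x^3 + 6*x^2 - 4*x + 1

Expanding det(x·I − A) (e.g. by cofactor expansion or by noting that A is similar to its Jordan form J, which has the same characteristic polynomial as A) gives
  χ_A(x) = x^4 - 4*x^3 + 6*x^2 - 4*x + 1
which factors as (x - 1)^4. The eigenvalues (with algebraic multiplicities) are λ = 1 with multiplicity 4.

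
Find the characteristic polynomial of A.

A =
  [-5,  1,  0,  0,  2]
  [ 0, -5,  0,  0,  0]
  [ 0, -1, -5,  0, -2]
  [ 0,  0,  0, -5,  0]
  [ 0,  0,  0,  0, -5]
x^5 + 25*x^4 + 250*x^3 + 1250*x^2 + 3125*x + 3125

Expanding det(x·I − A) (e.g. by cofactor expansion or by noting that A is similar to its Jordan form J, which has the same characteristic polynomial as A) gives
  χ_A(x) = x^5 + 25*x^4 + 250*x^3 + 1250*x^2 + 3125*x + 3125
which factors as (x + 5)^5. The eigenvalues (with algebraic multiplicities) are λ = -5 with multiplicity 5.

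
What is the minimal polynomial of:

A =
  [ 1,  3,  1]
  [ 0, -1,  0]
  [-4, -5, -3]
x^3 + 3*x^2 + 3*x + 1

The characteristic polynomial is χ_A(x) = (x + 1)^3, so the eigenvalues are known. The minimal polynomial is
  m_A(x) = Π_λ (x − λ)^{k_λ}
where k_λ is the size of the *largest* Jordan block for λ (equivalently, the smallest k with (A − λI)^k v = 0 for every generalised eigenvector v of λ).

  λ = -1: largest Jordan block has size 3, contributing (x + 1)^3

So m_A(x) = (x + 1)^3 = x^3 + 3*x^2 + 3*x + 1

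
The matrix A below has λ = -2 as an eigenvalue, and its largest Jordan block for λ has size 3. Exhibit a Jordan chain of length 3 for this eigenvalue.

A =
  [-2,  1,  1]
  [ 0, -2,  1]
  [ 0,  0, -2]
A Jordan chain for λ = -2 of length 3:
v_1 = (1, 0, 0)ᵀ
v_2 = (1, 1, 0)ᵀ
v_3 = (0, 0, 1)ᵀ

Let N = A − (-2)·I. We want v_3 with N^3 v_3 = 0 but N^2 v_3 ≠ 0; then v_{j-1} := N · v_j for j = 3, …, 2.

Pick v_3 = (0, 0, 1)ᵀ.
Then v_2 = N · v_3 = (1, 1, 0)ᵀ.
Then v_1 = N · v_2 = (1, 0, 0)ᵀ.

Sanity check: (A − (-2)·I) v_1 = (0, 0, 0)ᵀ = 0. ✓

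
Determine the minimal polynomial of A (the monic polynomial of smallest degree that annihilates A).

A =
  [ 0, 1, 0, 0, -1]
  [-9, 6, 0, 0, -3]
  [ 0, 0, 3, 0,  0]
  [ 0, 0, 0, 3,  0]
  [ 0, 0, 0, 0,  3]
x^2 - 6*x + 9

The characteristic polynomial is χ_A(x) = (x - 3)^5, so the eigenvalues are known. The minimal polynomial is
  m_A(x) = Π_λ (x − λ)^{k_λ}
where k_λ is the size of the *largest* Jordan block for λ (equivalently, the smallest k with (A − λI)^k v = 0 for every generalised eigenvector v of λ).

  λ = 3: largest Jordan block has size 2, contributing (x − 3)^2

So m_A(x) = (x - 3)^2 = x^2 - 6*x + 9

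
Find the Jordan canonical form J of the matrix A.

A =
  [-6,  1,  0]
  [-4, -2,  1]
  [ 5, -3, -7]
J_3(-5)

The characteristic polynomial is
  det(x·I − A) = x^3 + 15*x^2 + 75*x + 125 = (x + 5)^3

Eigenvalues and multiplicities (the geometric multiplicity of λ is n − rank(A − λI), which equals the number of Jordan blocks for λ):
  λ = -5: algebraic multiplicity = 3, geometric multiplicity = 1

Determining the block sizes for each eigenvalue:
  λ = -5: one block (gm = 1), so the single block has size am = 3 → block sizes [3]

Assembling the blocks gives a Jordan form
J =
  [-5,  1,  0]
  [ 0, -5,  1]
  [ 0,  0, -5]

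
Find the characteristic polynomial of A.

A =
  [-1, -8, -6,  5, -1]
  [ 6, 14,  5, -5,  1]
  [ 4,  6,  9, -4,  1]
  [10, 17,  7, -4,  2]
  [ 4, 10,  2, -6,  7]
x^5 - 25*x^4 + 250*x^3 - 1250*x^2 + 3125*x - 3125

Expanding det(x·I − A) (e.g. by cofactor expansion or by noting that A is similar to its Jordan form J, which has the same characteristic polynomial as A) gives
  χ_A(x) = x^5 - 25*x^4 + 250*x^3 - 1250*x^2 + 3125*x - 3125
which factors as (x - 5)^5. The eigenvalues (with algebraic multiplicities) are λ = 5 with multiplicity 5.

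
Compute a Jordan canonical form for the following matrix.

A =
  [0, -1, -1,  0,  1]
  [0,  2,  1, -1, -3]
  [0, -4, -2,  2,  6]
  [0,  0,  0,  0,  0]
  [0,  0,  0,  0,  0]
J_3(0) ⊕ J_1(0) ⊕ J_1(0)

The characteristic polynomial is
  det(x·I − A) = x^5

Eigenvalues and multiplicities (the geometric multiplicity of λ is n − rank(A − λI), which equals the number of Jordan blocks for λ):
  λ = 0: algebraic multiplicity = 5, geometric multiplicity = 3

Determining the block sizes for each eigenvalue:
  λ = 0: with am = 5 and gm = 3, the partition is not yet determined (e.g. several partitions of 5 into 3 parts exist). Let N = A − (0)·I. Computing rank(N^1) = 2, rank(N^2) = 1, rank(N^3) = 0; the number of blocks of size ≥ j is rank(N^{j−1}) − rank(N^j), giving [3, 1, 1]. So we have 1 block(s) of size 3, 2 block(s) of size 1 → block sizes [3, 1, 1]

Assembling the blocks gives a Jordan form
J =
  [0, 1, 0, 0, 0]
  [0, 0, 1, 0, 0]
  [0, 0, 0, 0, 0]
  [0, 0, 0, 0, 0]
  [0, 0, 0, 0, 0]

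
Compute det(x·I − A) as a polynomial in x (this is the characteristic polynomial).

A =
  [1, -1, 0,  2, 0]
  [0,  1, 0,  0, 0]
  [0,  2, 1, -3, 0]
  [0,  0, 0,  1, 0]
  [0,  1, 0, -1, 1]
x^5 - 5*x^4 + 10*x^3 - 10*x^2 + 5*x - 1

Expanding det(x·I − A) (e.g. by cofactor expansion or by noting that A is similar to its Jordan form J, which has the same characteristic polynomial as A) gives
  χ_A(x) = x^5 - 5*x^4 + 10*x^3 - 10*x^2 + 5*x - 1
which factors as (x - 1)^5. The eigenvalues (with algebraic multiplicities) are λ = 1 with multiplicity 5.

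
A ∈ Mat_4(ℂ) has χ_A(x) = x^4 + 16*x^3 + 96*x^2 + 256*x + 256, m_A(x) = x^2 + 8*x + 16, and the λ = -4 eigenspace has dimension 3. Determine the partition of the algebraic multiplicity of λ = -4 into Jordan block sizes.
Block sizes for λ = -4: [2, 1, 1]

Step 1 — from the characteristic polynomial, algebraic multiplicity of λ = -4 is 4. From dim ker(A − (-4)·I) = 3, there are exactly 3 Jordan blocks for λ = -4.
Step 2 — from the minimal polynomial, the factor (x + 4)^2 tells us the largest block for λ = -4 has size 2.
Step 3 — with total size 4, 3 blocks, and largest block 2, the block sizes (in nonincreasing order) are [2, 1, 1].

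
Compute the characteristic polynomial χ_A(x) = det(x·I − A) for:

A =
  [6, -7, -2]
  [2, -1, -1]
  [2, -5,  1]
x^3 - 6*x^2 + 12*x - 8

Expanding det(x·I − A) (e.g. by cofactor expansion or by noting that A is similar to its Jordan form J, which has the same characteristic polynomial as A) gives
  χ_A(x) = x^3 - 6*x^2 + 12*x - 8
which factors as (x - 2)^3. The eigenvalues (with algebraic multiplicities) are λ = 2 with multiplicity 3.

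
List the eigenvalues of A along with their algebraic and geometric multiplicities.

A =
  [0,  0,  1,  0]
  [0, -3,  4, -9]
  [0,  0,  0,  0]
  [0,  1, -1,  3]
λ = 0: alg = 4, geom = 2

Step 1 — factor the characteristic polynomial to read off the algebraic multiplicities:
  χ_A(x) = x^4

Step 2 — compute geometric multiplicities via the rank-nullity identity g(λ) = n − rank(A − λI):
  rank(A − (0)·I) = 2, so dim ker(A − (0)·I) = n − 2 = 2

Summary:
  λ = 0: algebraic multiplicity = 4, geometric multiplicity = 2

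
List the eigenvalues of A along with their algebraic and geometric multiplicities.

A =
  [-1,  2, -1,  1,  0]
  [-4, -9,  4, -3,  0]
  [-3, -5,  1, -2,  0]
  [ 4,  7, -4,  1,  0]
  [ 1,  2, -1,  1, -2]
λ = -2: alg = 5, geom = 3

Step 1 — factor the characteristic polynomial to read off the algebraic multiplicities:
  χ_A(x) = (x + 2)^5

Step 2 — compute geometric multiplicities via the rank-nullity identity g(λ) = n − rank(A − λI):
  rank(A − (-2)·I) = 2, so dim ker(A − (-2)·I) = n − 2 = 3

Summary:
  λ = -2: algebraic multiplicity = 5, geometric multiplicity = 3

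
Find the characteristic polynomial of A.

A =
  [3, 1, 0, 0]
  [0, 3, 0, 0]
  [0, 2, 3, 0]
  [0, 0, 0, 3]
x^4 - 12*x^3 + 54*x^2 - 108*x + 81

Expanding det(x·I − A) (e.g. by cofactor expansion or by noting that A is similar to its Jordan form J, which has the same characteristic polynomial as A) gives
  χ_A(x) = x^4 - 12*x^3 + 54*x^2 - 108*x + 81
which factors as (x - 3)^4. The eigenvalues (with algebraic multiplicities) are λ = 3 with multiplicity 4.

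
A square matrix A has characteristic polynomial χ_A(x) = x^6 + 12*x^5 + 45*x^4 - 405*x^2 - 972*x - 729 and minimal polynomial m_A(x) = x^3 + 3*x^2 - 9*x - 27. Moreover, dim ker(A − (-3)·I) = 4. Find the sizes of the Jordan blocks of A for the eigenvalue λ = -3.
Block sizes for λ = -3: [2, 1, 1, 1]

Step 1 — from the characteristic polynomial, algebraic multiplicity of λ = -3 is 5. From dim ker(A − (-3)·I) = 4, there are exactly 4 Jordan blocks for λ = -3.
Step 2 — from the minimal polynomial, the factor (x + 3)^2 tells us the largest block for λ = -3 has size 2.
Step 3 — with total size 5, 4 blocks, and largest block 2, the block sizes (in nonincreasing order) are [2, 1, 1, 1].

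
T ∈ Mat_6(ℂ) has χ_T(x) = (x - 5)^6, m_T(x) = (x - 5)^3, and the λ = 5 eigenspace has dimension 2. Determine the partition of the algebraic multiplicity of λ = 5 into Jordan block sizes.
Block sizes for λ = 5: [3, 3]

Step 1 — from the characteristic polynomial, algebraic multiplicity of λ = 5 is 6. From dim ker(T − (5)·I) = 2, there are exactly 2 Jordan blocks for λ = 5.
Step 2 — from the minimal polynomial, the factor (x − 5)^3 tells us the largest block for λ = 5 has size 3.
Step 3 — with total size 6, 2 blocks, and largest block 3, the block sizes (in nonincreasing order) are [3, 3].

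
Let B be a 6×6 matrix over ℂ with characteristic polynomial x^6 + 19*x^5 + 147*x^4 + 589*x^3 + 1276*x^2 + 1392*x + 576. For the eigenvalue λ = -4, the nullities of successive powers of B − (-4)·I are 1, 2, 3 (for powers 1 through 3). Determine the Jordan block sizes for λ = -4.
Block sizes for λ = -4: [3]

From the dimensions of kernels of powers, the number of Jordan blocks of size at least j is d_j − d_{j−1} where d_j = dim ker(N^j) (with d_0 = 0). Computing the differences gives [1, 1, 1].
The number of blocks of size exactly k is (#blocks of size ≥ k) − (#blocks of size ≥ k + 1), so the partition is: 1 block(s) of size 3.
In nonincreasing order the block sizes are [3].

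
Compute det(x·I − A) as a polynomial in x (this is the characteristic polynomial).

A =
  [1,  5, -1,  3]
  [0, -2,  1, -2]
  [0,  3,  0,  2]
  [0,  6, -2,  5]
x^4 - 4*x^3 + 6*x^2 - 4*x + 1

Expanding det(x·I − A) (e.g. by cofactor expansion or by noting that A is similar to its Jordan form J, which has the same characteristic polynomial as A) gives
  χ_A(x) = x^4 - 4*x^3 + 6*x^2 - 4*x + 1
which factors as (x - 1)^4. The eigenvalues (with algebraic multiplicities) are λ = 1 with multiplicity 4.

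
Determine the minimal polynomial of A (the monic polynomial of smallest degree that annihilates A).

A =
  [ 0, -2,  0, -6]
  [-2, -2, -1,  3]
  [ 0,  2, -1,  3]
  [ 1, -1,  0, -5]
x^3 + 6*x^2 + 12*x + 8

The characteristic polynomial is χ_A(x) = (x + 2)^4, so the eigenvalues are known. The minimal polynomial is
  m_A(x) = Π_λ (x − λ)^{k_λ}
where k_λ is the size of the *largest* Jordan block for λ (equivalently, the smallest k with (A − λI)^k v = 0 for every generalised eigenvector v of λ).

  λ = -2: largest Jordan block has size 3, contributing (x + 2)^3

So m_A(x) = (x + 2)^3 = x^3 + 6*x^2 + 12*x + 8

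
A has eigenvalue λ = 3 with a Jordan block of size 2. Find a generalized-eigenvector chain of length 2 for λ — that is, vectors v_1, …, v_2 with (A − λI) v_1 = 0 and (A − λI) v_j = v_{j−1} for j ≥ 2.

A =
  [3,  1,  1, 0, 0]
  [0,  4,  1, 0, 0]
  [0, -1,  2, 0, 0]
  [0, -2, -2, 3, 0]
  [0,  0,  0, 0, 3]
A Jordan chain for λ = 3 of length 2:
v_1 = (1, 1, -1, -2, 0)ᵀ
v_2 = (0, 1, 0, 0, 0)ᵀ

Let N = A − (3)·I. We want v_2 with N^2 v_2 = 0 but N^1 v_2 ≠ 0; then v_{j-1} := N · v_j for j = 2, …, 2.

Pick v_2 = (0, 1, 0, 0, 0)ᵀ.
Then v_1 = N · v_2 = (1, 1, -1, -2, 0)ᵀ.

Sanity check: (A − (3)·I) v_1 = (0, 0, 0, 0, 0)ᵀ = 0. ✓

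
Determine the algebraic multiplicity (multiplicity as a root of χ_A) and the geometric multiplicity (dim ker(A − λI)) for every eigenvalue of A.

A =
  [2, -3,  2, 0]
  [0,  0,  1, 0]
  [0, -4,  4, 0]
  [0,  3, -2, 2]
λ = 2: alg = 4, geom = 2

Step 1 — factor the characteristic polynomial to read off the algebraic multiplicities:
  χ_A(x) = (x - 2)^4

Step 2 — compute geometric multiplicities via the rank-nullity identity g(λ) = n − rank(A − λI):
  rank(A − (2)·I) = 2, so dim ker(A − (2)·I) = n − 2 = 2

Summary:
  λ = 2: algebraic multiplicity = 4, geometric multiplicity = 2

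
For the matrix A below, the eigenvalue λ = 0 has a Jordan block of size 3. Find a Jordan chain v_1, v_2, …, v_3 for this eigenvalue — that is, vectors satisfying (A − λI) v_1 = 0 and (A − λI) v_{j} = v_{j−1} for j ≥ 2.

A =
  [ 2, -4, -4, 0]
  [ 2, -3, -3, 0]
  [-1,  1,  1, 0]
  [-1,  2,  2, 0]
A Jordan chain for λ = 0 of length 3:
v_1 = (0, 1, -1, 0)ᵀ
v_2 = (2, 2, -1, -1)ᵀ
v_3 = (1, 0, 0, 0)ᵀ

Let N = A − (0)·I. We want v_3 with N^3 v_3 = 0 but N^2 v_3 ≠ 0; then v_{j-1} := N · v_j for j = 3, …, 2.

Pick v_3 = (1, 0, 0, 0)ᵀ.
Then v_2 = N · v_3 = (2, 2, -1, -1)ᵀ.
Then v_1 = N · v_2 = (0, 1, -1, 0)ᵀ.

Sanity check: (A − (0)·I) v_1 = (0, 0, 0, 0)ᵀ = 0. ✓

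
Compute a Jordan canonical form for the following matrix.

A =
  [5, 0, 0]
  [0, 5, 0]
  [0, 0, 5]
J_1(5) ⊕ J_1(5) ⊕ J_1(5)

The characteristic polynomial is
  det(x·I − A) = x^3 - 15*x^2 + 75*x - 125 = (x - 5)^3

Eigenvalues and multiplicities (the geometric multiplicity of λ is n − rank(A − λI), which equals the number of Jordan blocks for λ):
  λ = 5: algebraic multiplicity = 3, geometric multiplicity = 3

Determining the block sizes for each eigenvalue:
  λ = 5: gm = am = 3, so every block has size 1 → block sizes [1, 1, 1]

Assembling the blocks gives a Jordan form
J =
  [5, 0, 0]
  [0, 5, 0]
  [0, 0, 5]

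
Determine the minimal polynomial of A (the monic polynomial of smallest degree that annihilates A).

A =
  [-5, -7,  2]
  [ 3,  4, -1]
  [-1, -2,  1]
x^3

The characteristic polynomial is χ_A(x) = x^3, so the eigenvalues are known. The minimal polynomial is
  m_A(x) = Π_λ (x − λ)^{k_λ}
where k_λ is the size of the *largest* Jordan block for λ (equivalently, the smallest k with (A − λI)^k v = 0 for every generalised eigenvector v of λ).

  λ = 0: largest Jordan block has size 3, contributing (x − 0)^3

So m_A(x) = x^3 = x^3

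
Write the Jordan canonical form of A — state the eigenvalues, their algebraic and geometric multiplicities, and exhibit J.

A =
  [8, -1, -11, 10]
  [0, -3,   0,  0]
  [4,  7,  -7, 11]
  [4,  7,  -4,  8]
J_1(-3) ⊕ J_1(-3) ⊕ J_2(6)

The characteristic polynomial is
  det(x·I − A) = x^4 - 6*x^3 - 27*x^2 + 108*x + 324 = (x - 6)^2*(x + 3)^2

Eigenvalues and multiplicities (the geometric multiplicity of λ is n − rank(A − λI), which equals the number of Jordan blocks for λ):
  λ = -3: algebraic multiplicity = 2, geometric multiplicity = 2
  λ = 6: algebraic multiplicity = 2, geometric multiplicity = 1

Determining the block sizes for each eigenvalue:
  λ = -3: gm = am = 2, so every block has size 1 → block sizes [1, 1]
  λ = 6: one block (gm = 1), so the single block has size am = 2 → block sizes [2]

Assembling the blocks gives a Jordan form
J =
  [-3,  0, 0, 0]
  [ 0, -3, 0, 0]
  [ 0,  0, 6, 1]
  [ 0,  0, 0, 6]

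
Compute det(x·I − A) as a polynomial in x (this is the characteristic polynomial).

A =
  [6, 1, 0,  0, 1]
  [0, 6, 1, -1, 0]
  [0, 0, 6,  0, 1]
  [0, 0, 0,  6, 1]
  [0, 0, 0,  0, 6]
x^5 - 30*x^4 + 360*x^3 - 2160*x^2 + 6480*x - 7776

Expanding det(x·I − A) (e.g. by cofactor expansion or by noting that A is similar to its Jordan form J, which has the same characteristic polynomial as A) gives
  χ_A(x) = x^5 - 30*x^4 + 360*x^3 - 2160*x^2 + 6480*x - 7776
which factors as (x - 6)^5. The eigenvalues (with algebraic multiplicities) are λ = 6 with multiplicity 5.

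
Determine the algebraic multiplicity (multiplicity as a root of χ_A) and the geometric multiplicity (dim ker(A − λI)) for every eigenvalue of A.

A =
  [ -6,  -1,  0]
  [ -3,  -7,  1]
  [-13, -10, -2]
λ = -5: alg = 3, geom = 1

Step 1 — factor the characteristic polynomial to read off the algebraic multiplicities:
  χ_A(x) = (x + 5)^3

Step 2 — compute geometric multiplicities via the rank-nullity identity g(λ) = n − rank(A − λI):
  rank(A − (-5)·I) = 2, so dim ker(A − (-5)·I) = n − 2 = 1

Summary:
  λ = -5: algebraic multiplicity = 3, geometric multiplicity = 1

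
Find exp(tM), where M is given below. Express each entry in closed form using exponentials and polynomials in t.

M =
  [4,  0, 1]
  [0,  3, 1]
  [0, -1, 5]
e^{tM} =
  [exp(4*t), -t^2*exp(4*t)/2, t^2*exp(4*t)/2 + t*exp(4*t)]
  [0, -t*exp(4*t) + exp(4*t), t*exp(4*t)]
  [0, -t*exp(4*t), t*exp(4*t) + exp(4*t)]

Strategy: write M = P · J · P⁻¹ where J is a Jordan canonical form, so e^{tM} = P · e^{tJ} · P⁻¹, and e^{tJ} can be computed block-by-block.

M has Jordan form
J =
  [4, 1, 0]
  [0, 4, 1]
  [0, 0, 4]
(up to reordering of blocks).

Per-block formulas:
  For a 3×3 Jordan block J_3(4): exp(t · J_3(4)) = e^(4t)·(I + t·N + (t^2/2)·N^2), where N is the 3×3 nilpotent shift.

After assembling e^{tJ} and conjugating by P, we get:

e^{tM} =
  [exp(4*t), -t^2*exp(4*t)/2, t^2*exp(4*t)/2 + t*exp(4*t)]
  [0, -t*exp(4*t) + exp(4*t), t*exp(4*t)]
  [0, -t*exp(4*t), t*exp(4*t) + exp(4*t)]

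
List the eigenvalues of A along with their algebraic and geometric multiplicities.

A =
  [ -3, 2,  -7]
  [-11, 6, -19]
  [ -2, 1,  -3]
λ = 0: alg = 3, geom = 1

Step 1 — factor the characteristic polynomial to read off the algebraic multiplicities:
  χ_A(x) = x^3

Step 2 — compute geometric multiplicities via the rank-nullity identity g(λ) = n − rank(A − λI):
  rank(A − (0)·I) = 2, so dim ker(A − (0)·I) = n − 2 = 1

Summary:
  λ = 0: algebraic multiplicity = 3, geometric multiplicity = 1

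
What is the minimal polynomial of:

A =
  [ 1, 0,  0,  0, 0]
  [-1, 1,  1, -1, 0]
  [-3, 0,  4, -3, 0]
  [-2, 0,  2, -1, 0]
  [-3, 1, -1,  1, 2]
x^2 - 3*x + 2

The characteristic polynomial is χ_A(x) = (x - 2)^2*(x - 1)^3, so the eigenvalues are known. The minimal polynomial is
  m_A(x) = Π_λ (x − λ)^{k_λ}
where k_λ is the size of the *largest* Jordan block for λ (equivalently, the smallest k with (A − λI)^k v = 0 for every generalised eigenvector v of λ).

  λ = 1: largest Jordan block has size 1, contributing (x − 1)
  λ = 2: largest Jordan block has size 1, contributing (x − 2)

So m_A(x) = (x - 2)*(x - 1) = x^2 - 3*x + 2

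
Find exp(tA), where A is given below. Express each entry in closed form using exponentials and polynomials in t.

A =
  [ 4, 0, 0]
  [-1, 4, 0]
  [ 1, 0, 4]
e^{tA} =
  [exp(4*t), 0, 0]
  [-t*exp(4*t), exp(4*t), 0]
  [t*exp(4*t), 0, exp(4*t)]

Strategy: write A = P · J · P⁻¹ where J is a Jordan canonical form, so e^{tA} = P · e^{tJ} · P⁻¹, and e^{tJ} can be computed block-by-block.

A has Jordan form
J =
  [4, 1, 0]
  [0, 4, 0]
  [0, 0, 4]
(up to reordering of blocks).

Per-block formulas:
  For a 2×2 Jordan block J_2(4): exp(t · J_2(4)) = e^(4t)·(I + t·N), where N is the 2×2 nilpotent shift.
  For a 1×1 block at λ = 4: exp(t · [4]) = [e^(4t)].

After assembling e^{tJ} and conjugating by P, we get:

e^{tA} =
  [exp(4*t), 0, 0]
  [-t*exp(4*t), exp(4*t), 0]
  [t*exp(4*t), 0, exp(4*t)]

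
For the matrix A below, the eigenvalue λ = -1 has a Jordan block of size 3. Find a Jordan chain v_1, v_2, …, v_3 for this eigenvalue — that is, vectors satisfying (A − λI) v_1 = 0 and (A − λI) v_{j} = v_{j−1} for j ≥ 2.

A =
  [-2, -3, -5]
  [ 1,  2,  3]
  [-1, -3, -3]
A Jordan chain for λ = -1 of length 3:
v_1 = (3, -1, 0)ᵀ
v_2 = (-1, 1, -1)ᵀ
v_3 = (1, 0, 0)ᵀ

Let N = A − (-1)·I. We want v_3 with N^3 v_3 = 0 but N^2 v_3 ≠ 0; then v_{j-1} := N · v_j for j = 3, …, 2.

Pick v_3 = (1, 0, 0)ᵀ.
Then v_2 = N · v_3 = (-1, 1, -1)ᵀ.
Then v_1 = N · v_2 = (3, -1, 0)ᵀ.

Sanity check: (A − (-1)·I) v_1 = (0, 0, 0)ᵀ = 0. ✓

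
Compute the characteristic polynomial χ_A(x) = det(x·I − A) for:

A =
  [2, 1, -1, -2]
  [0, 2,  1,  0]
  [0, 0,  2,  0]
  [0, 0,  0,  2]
x^4 - 8*x^3 + 24*x^2 - 32*x + 16

Expanding det(x·I − A) (e.g. by cofactor expansion or by noting that A is similar to its Jordan form J, which has the same characteristic polynomial as A) gives
  χ_A(x) = x^4 - 8*x^3 + 24*x^2 - 32*x + 16
which factors as (x - 2)^4. The eigenvalues (with algebraic multiplicities) are λ = 2 with multiplicity 4.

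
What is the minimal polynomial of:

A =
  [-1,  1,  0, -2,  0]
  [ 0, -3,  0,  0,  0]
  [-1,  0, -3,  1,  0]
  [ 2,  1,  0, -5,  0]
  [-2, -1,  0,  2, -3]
x^2 + 6*x + 9

The characteristic polynomial is χ_A(x) = (x + 3)^5, so the eigenvalues are known. The minimal polynomial is
  m_A(x) = Π_λ (x − λ)^{k_λ}
where k_λ is the size of the *largest* Jordan block for λ (equivalently, the smallest k with (A − λI)^k v = 0 for every generalised eigenvector v of λ).

  λ = -3: largest Jordan block has size 2, contributing (x + 3)^2

So m_A(x) = (x + 3)^2 = x^2 + 6*x + 9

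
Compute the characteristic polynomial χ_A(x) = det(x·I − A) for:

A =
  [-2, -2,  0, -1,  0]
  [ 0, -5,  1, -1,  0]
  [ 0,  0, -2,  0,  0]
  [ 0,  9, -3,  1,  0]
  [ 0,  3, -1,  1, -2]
x^5 + 10*x^4 + 40*x^3 + 80*x^2 + 80*x + 32

Expanding det(x·I − A) (e.g. by cofactor expansion or by noting that A is similar to its Jordan form J, which has the same characteristic polynomial as A) gives
  χ_A(x) = x^5 + 10*x^4 + 40*x^3 + 80*x^2 + 80*x + 32
which factors as (x + 2)^5. The eigenvalues (with algebraic multiplicities) are λ = -2 with multiplicity 5.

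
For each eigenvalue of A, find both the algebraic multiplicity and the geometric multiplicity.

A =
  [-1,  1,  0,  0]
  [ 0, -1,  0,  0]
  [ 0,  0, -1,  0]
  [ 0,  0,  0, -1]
λ = -1: alg = 4, geom = 3

Step 1 — factor the characteristic polynomial to read off the algebraic multiplicities:
  χ_A(x) = (x + 1)^4

Step 2 — compute geometric multiplicities via the rank-nullity identity g(λ) = n − rank(A − λI):
  rank(A − (-1)·I) = 1, so dim ker(A − (-1)·I) = n − 1 = 3

Summary:
  λ = -1: algebraic multiplicity = 4, geometric multiplicity = 3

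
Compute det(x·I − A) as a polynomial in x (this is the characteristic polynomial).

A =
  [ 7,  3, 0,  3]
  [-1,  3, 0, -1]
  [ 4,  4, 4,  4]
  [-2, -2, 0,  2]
x^4 - 16*x^3 + 96*x^2 - 256*x + 256

Expanding det(x·I − A) (e.g. by cofactor expansion or by noting that A is similar to its Jordan form J, which has the same characteristic polynomial as A) gives
  χ_A(x) = x^4 - 16*x^3 + 96*x^2 - 256*x + 256
which factors as (x - 4)^4. The eigenvalues (with algebraic multiplicities) are λ = 4 with multiplicity 4.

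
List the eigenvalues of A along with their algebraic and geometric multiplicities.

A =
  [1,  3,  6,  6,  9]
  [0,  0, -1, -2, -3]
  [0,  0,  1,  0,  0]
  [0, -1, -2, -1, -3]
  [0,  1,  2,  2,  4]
λ = 1: alg = 5, geom = 3

Step 1 — factor the characteristic polynomial to read off the algebraic multiplicities:
  χ_A(x) = (x - 1)^5

Step 2 — compute geometric multiplicities via the rank-nullity identity g(λ) = n − rank(A − λI):
  rank(A − (1)·I) = 2, so dim ker(A − (1)·I) = n − 2 = 3

Summary:
  λ = 1: algebraic multiplicity = 5, geometric multiplicity = 3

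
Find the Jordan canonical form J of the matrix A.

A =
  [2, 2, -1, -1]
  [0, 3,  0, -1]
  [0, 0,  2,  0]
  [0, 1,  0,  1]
J_3(2) ⊕ J_1(2)

The characteristic polynomial is
  det(x·I − A) = x^4 - 8*x^3 + 24*x^2 - 32*x + 16 = (x - 2)^4

Eigenvalues and multiplicities (the geometric multiplicity of λ is n − rank(A − λI), which equals the number of Jordan blocks for λ):
  λ = 2: algebraic multiplicity = 4, geometric multiplicity = 2

Determining the block sizes for each eigenvalue:
  λ = 2: with am = 4 and gm = 2, the partition is not yet determined (e.g. several partitions of 4 into 2 parts exist). Let N = A − (2)·I. Computing rank(N^1) = 2, rank(N^2) = 1, rank(N^3) = 0; the number of blocks of size ≥ j is rank(N^{j−1}) − rank(N^j), giving [2, 1, 1]. So we have 1 block(s) of size 3, 1 block(s) of size 1 → block sizes [3, 1]

Assembling the blocks gives a Jordan form
J =
  [2, 1, 0, 0]
  [0, 2, 1, 0]
  [0, 0, 2, 0]
  [0, 0, 0, 2]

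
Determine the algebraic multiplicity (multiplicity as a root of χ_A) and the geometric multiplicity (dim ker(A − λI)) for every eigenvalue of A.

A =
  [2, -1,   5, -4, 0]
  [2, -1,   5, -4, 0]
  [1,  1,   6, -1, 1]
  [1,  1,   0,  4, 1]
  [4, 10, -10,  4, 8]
λ = 0: alg = 1, geom = 1; λ = 1: alg = 1, geom = 1; λ = 6: alg = 3, geom = 1

Step 1 — factor the characteristic polynomial to read off the algebraic multiplicities:
  χ_A(x) = x*(x - 6)^3*(x - 1)

Step 2 — compute geometric multiplicities via the rank-nullity identity g(λ) = n − rank(A − λI):
  rank(A − (0)·I) = 4, so dim ker(A − (0)·I) = n − 4 = 1
  rank(A − (1)·I) = 4, so dim ker(A − (1)·I) = n − 4 = 1
  rank(A − (6)·I) = 4, so dim ker(A − (6)·I) = n − 4 = 1

Summary:
  λ = 0: algebraic multiplicity = 1, geometric multiplicity = 1
  λ = 1: algebraic multiplicity = 1, geometric multiplicity = 1
  λ = 6: algebraic multiplicity = 3, geometric multiplicity = 1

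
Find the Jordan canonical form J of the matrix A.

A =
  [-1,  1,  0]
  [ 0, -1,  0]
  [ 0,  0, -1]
J_2(-1) ⊕ J_1(-1)

The characteristic polynomial is
  det(x·I − A) = x^3 + 3*x^2 + 3*x + 1 = (x + 1)^3

Eigenvalues and multiplicities (the geometric multiplicity of λ is n − rank(A − λI), which equals the number of Jordan blocks for λ):
  λ = -1: algebraic multiplicity = 3, geometric multiplicity = 2

Determining the block sizes for each eigenvalue:
  λ = -1: 2 blocks summing to 3 forces exactly one block of size 2 and the rest size 1 → block sizes [2, 1]

Assembling the blocks gives a Jordan form
J =
  [-1,  1,  0]
  [ 0, -1,  0]
  [ 0,  0, -1]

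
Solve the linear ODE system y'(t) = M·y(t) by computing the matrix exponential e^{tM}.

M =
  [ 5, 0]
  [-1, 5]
e^{tM} =
  [exp(5*t), 0]
  [-t*exp(5*t), exp(5*t)]

Strategy: write M = P · J · P⁻¹ where J is a Jordan canonical form, so e^{tM} = P · e^{tJ} · P⁻¹, and e^{tJ} can be computed block-by-block.

M has Jordan form
J =
  [5, 1]
  [0, 5]
(up to reordering of blocks).

Per-block formulas:
  For a 2×2 Jordan block J_2(5): exp(t · J_2(5)) = e^(5t)·(I + t·N), where N is the 2×2 nilpotent shift.

After assembling e^{tJ} and conjugating by P, we get:

e^{tM} =
  [exp(5*t), 0]
  [-t*exp(5*t), exp(5*t)]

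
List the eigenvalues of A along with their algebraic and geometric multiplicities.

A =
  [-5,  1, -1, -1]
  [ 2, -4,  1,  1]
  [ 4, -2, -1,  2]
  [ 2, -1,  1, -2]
λ = -3: alg = 4, geom = 3

Step 1 — factor the characteristic polynomial to read off the algebraic multiplicities:
  χ_A(x) = (x + 3)^4

Step 2 — compute geometric multiplicities via the rank-nullity identity g(λ) = n − rank(A − λI):
  rank(A − (-3)·I) = 1, so dim ker(A − (-3)·I) = n − 1 = 3

Summary:
  λ = -3: algebraic multiplicity = 4, geometric multiplicity = 3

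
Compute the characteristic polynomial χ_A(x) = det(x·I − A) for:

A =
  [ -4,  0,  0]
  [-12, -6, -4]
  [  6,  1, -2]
x^3 + 12*x^2 + 48*x + 64

Expanding det(x·I − A) (e.g. by cofactor expansion or by noting that A is similar to its Jordan form J, which has the same characteristic polynomial as A) gives
  χ_A(x) = x^3 + 12*x^2 + 48*x + 64
which factors as (x + 4)^3. The eigenvalues (with algebraic multiplicities) are λ = -4 with multiplicity 3.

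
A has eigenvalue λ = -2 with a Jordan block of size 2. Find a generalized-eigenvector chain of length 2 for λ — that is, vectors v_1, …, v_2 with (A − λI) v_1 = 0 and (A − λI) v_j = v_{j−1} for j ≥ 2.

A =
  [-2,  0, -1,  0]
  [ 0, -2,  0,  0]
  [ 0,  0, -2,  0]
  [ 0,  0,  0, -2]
A Jordan chain for λ = -2 of length 2:
v_1 = (-1, 0, 0, 0)ᵀ
v_2 = (0, 0, 1, 0)ᵀ

Let N = A − (-2)·I. We want v_2 with N^2 v_2 = 0 but N^1 v_2 ≠ 0; then v_{j-1} := N · v_j for j = 2, …, 2.

Pick v_2 = (0, 0, 1, 0)ᵀ.
Then v_1 = N · v_2 = (-1, 0, 0, 0)ᵀ.

Sanity check: (A − (-2)·I) v_1 = (0, 0, 0, 0)ᵀ = 0. ✓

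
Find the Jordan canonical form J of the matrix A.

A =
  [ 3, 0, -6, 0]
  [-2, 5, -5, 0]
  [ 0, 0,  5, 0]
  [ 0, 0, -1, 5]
J_1(3) ⊕ J_2(5) ⊕ J_1(5)

The characteristic polynomial is
  det(x·I − A) = x^4 - 18*x^3 + 120*x^2 - 350*x + 375 = (x - 5)^3*(x - 3)

Eigenvalues and multiplicities (the geometric multiplicity of λ is n − rank(A − λI), which equals the number of Jordan blocks for λ):
  λ = 3: algebraic multiplicity = 1, geometric multiplicity = 1
  λ = 5: algebraic multiplicity = 3, geometric multiplicity = 2

Determining the block sizes for each eigenvalue:
  λ = 3: one block (gm = 1), so the single block has size am = 1 → block sizes [1]
  λ = 5: 2 blocks summing to 3 forces exactly one block of size 2 and the rest size 1 → block sizes [2, 1]

Assembling the blocks gives a Jordan form
J =
  [3, 0, 0, 0]
  [0, 5, 1, 0]
  [0, 0, 5, 0]
  [0, 0, 0, 5]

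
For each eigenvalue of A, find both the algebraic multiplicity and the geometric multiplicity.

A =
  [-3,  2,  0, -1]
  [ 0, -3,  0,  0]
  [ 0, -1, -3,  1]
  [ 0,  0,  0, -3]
λ = -3: alg = 4, geom = 2

Step 1 — factor the characteristic polynomial to read off the algebraic multiplicities:
  χ_A(x) = (x + 3)^4

Step 2 — compute geometric multiplicities via the rank-nullity identity g(λ) = n − rank(A − λI):
  rank(A − (-3)·I) = 2, so dim ker(A − (-3)·I) = n − 2 = 2

Summary:
  λ = -3: algebraic multiplicity = 4, geometric multiplicity = 2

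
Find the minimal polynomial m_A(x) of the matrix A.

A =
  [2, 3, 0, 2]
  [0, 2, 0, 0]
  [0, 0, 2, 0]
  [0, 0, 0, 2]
x^2 - 4*x + 4

The characteristic polynomial is χ_A(x) = (x - 2)^4, so the eigenvalues are known. The minimal polynomial is
  m_A(x) = Π_λ (x − λ)^{k_λ}
where k_λ is the size of the *largest* Jordan block for λ (equivalently, the smallest k with (A − λI)^k v = 0 for every generalised eigenvector v of λ).

  λ = 2: largest Jordan block has size 2, contributing (x − 2)^2

So m_A(x) = (x - 2)^2 = x^2 - 4*x + 4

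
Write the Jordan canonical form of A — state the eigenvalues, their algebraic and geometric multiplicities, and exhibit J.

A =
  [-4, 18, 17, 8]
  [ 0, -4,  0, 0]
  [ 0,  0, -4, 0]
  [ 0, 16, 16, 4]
J_2(-4) ⊕ J_1(-4) ⊕ J_1(4)

The characteristic polynomial is
  det(x·I − A) = x^4 + 8*x^3 - 128*x - 256 = (x - 4)*(x + 4)^3

Eigenvalues and multiplicities (the geometric multiplicity of λ is n − rank(A − λI), which equals the number of Jordan blocks for λ):
  λ = -4: algebraic multiplicity = 3, geometric multiplicity = 2
  λ = 4: algebraic multiplicity = 1, geometric multiplicity = 1

Determining the block sizes for each eigenvalue:
  λ = -4: 2 blocks summing to 3 forces exactly one block of size 2 and the rest size 1 → block sizes [2, 1]
  λ = 4: one block (gm = 1), so the single block has size am = 1 → block sizes [1]

Assembling the blocks gives a Jordan form
J =
  [-4,  1,  0, 0]
  [ 0, -4,  0, 0]
  [ 0,  0, -4, 0]
  [ 0,  0,  0, 4]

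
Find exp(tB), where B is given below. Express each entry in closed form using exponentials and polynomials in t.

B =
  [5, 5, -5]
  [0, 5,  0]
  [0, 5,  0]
e^{tB} =
  [exp(5*t), exp(5*t) - 1, 1 - exp(5*t)]
  [0, exp(5*t), 0]
  [0, exp(5*t) - 1, 1]

Strategy: write B = P · J · P⁻¹ where J is a Jordan canonical form, so e^{tB} = P · e^{tJ} · P⁻¹, and e^{tJ} can be computed block-by-block.

B has Jordan form
J =
  [0, 0, 0]
  [0, 5, 0]
  [0, 0, 5]
(up to reordering of blocks).

Per-block formulas:
  For a 1×1 block at λ = 0: exp(t · [0]) = [e^(0t)].
  For a 1×1 block at λ = 5: exp(t · [5]) = [e^(5t)].

After assembling e^{tJ} and conjugating by P, we get:

e^{tB} =
  [exp(5*t), exp(5*t) - 1, 1 - exp(5*t)]
  [0, exp(5*t), 0]
  [0, exp(5*t) - 1, 1]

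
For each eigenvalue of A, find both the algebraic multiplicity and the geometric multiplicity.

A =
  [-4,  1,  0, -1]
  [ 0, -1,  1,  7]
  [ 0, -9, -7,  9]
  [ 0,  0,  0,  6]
λ = -4: alg = 3, geom = 1; λ = 6: alg = 1, geom = 1

Step 1 — factor the characteristic polynomial to read off the algebraic multiplicities:
  χ_A(x) = (x - 6)*(x + 4)^3

Step 2 — compute geometric multiplicities via the rank-nullity identity g(λ) = n − rank(A − λI):
  rank(A − (-4)·I) = 3, so dim ker(A − (-4)·I) = n − 3 = 1
  rank(A − (6)·I) = 3, so dim ker(A − (6)·I) = n − 3 = 1

Summary:
  λ = -4: algebraic multiplicity = 3, geometric multiplicity = 1
  λ = 6: algebraic multiplicity = 1, geometric multiplicity = 1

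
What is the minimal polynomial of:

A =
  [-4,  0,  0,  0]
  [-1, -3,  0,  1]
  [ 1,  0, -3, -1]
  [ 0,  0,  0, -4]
x^2 + 7*x + 12

The characteristic polynomial is χ_A(x) = (x + 3)^2*(x + 4)^2, so the eigenvalues are known. The minimal polynomial is
  m_A(x) = Π_λ (x − λ)^{k_λ}
where k_λ is the size of the *largest* Jordan block for λ (equivalently, the smallest k with (A − λI)^k v = 0 for every generalised eigenvector v of λ).

  λ = -4: largest Jordan block has size 1, contributing (x + 4)
  λ = -3: largest Jordan block has size 1, contributing (x + 3)

So m_A(x) = (x + 3)*(x + 4) = x^2 + 7*x + 12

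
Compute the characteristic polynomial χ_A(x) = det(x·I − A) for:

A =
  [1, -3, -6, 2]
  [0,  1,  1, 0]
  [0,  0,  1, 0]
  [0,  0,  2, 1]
x^4 - 4*x^3 + 6*x^2 - 4*x + 1

Expanding det(x·I − A) (e.g. by cofactor expansion or by noting that A is similar to its Jordan form J, which has the same characteristic polynomial as A) gives
  χ_A(x) = x^4 - 4*x^3 + 6*x^2 - 4*x + 1
which factors as (x - 1)^4. The eigenvalues (with algebraic multiplicities) are λ = 1 with multiplicity 4.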